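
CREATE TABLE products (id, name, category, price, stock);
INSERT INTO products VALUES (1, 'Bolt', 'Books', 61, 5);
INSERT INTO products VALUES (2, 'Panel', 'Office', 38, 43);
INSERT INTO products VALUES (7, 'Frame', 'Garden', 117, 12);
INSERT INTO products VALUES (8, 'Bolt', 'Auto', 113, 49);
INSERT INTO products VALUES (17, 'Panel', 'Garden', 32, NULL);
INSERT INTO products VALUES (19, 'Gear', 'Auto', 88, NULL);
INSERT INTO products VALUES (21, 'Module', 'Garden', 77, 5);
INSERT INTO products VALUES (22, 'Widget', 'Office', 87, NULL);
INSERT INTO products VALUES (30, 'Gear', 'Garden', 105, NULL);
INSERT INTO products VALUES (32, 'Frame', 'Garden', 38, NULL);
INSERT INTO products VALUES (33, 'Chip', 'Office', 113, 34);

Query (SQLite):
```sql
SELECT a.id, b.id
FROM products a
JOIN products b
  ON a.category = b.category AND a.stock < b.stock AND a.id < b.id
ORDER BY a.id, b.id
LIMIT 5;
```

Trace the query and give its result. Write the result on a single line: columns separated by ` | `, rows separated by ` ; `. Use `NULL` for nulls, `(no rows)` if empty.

Pairs (a,b) with same category, a.stock < b.stock, a.id < b.id.
category groups: Auto:{8,19} Books:{1} Garden:{7,17,21,30,32} Office:{2,22,33}
Ordered by (a.id, b.id); first 5.

(no rows)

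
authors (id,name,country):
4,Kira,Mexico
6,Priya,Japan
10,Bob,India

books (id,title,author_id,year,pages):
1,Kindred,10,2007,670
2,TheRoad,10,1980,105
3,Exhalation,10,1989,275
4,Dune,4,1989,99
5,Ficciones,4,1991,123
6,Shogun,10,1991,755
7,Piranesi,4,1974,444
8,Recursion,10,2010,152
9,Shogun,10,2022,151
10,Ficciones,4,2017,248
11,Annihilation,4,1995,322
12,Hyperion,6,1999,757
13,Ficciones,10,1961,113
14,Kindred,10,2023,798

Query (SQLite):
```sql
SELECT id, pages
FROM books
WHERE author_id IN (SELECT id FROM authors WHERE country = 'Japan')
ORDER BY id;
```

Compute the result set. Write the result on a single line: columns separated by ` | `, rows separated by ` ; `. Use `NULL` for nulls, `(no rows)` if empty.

12 | 757

Inner query: authors.id where country = 'Japan'.
Outer: keep books rows whose author_id is in that set.
Inner query → {6}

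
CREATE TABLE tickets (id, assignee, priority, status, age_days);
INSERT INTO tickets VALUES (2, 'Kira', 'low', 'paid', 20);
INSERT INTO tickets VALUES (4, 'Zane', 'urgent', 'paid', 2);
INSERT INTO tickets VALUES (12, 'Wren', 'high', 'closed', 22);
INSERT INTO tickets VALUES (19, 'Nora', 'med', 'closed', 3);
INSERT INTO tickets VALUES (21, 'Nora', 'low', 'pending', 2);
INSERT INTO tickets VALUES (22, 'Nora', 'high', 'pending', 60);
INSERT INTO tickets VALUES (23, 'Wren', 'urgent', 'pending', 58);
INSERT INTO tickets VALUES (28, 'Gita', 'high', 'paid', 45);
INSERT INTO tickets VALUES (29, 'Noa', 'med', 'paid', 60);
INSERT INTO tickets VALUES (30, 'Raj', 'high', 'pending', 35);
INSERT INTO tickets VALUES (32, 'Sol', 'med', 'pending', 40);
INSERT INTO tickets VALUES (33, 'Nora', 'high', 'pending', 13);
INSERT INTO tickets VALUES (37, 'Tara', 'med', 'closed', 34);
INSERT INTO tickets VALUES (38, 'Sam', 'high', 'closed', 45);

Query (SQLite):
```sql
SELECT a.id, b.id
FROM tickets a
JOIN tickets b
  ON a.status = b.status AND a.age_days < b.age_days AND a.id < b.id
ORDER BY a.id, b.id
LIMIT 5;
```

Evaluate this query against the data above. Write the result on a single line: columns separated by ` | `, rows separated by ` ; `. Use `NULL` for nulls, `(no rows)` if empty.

2 | 28 ; 2 | 29 ; 4 | 28 ; 4 | 29 ; 12 | 37

Pairs (a,b) with same status, a.age_days < b.age_days, a.id < b.id.
status groups: closed:{12,19,37,38} paid:{2,4,28,29} pending:{21,22,23,30,32,33}
Ordered by (a.id, b.id); first 5.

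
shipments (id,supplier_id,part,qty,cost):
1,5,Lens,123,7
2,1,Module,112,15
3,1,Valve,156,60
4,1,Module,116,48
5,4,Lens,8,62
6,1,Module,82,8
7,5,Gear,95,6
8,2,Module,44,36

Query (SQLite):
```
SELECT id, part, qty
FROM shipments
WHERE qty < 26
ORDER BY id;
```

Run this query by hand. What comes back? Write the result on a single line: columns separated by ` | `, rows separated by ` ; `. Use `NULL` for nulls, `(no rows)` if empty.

qty < 26: ids {5}

5 | Lens | 8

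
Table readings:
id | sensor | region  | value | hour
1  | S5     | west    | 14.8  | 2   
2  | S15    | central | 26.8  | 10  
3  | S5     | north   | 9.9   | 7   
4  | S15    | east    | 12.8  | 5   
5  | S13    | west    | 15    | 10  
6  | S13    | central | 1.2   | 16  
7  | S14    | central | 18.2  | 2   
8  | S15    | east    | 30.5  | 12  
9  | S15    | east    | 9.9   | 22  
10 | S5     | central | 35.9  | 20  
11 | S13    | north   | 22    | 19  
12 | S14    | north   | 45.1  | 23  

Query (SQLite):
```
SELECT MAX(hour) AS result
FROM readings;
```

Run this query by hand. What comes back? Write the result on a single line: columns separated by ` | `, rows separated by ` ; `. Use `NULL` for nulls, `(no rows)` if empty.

All hour values: [2, 10, 7, 5, 10, 16, 2, 12, 22, 20, 19, 23].
MAX of non-NULL values = 23.

23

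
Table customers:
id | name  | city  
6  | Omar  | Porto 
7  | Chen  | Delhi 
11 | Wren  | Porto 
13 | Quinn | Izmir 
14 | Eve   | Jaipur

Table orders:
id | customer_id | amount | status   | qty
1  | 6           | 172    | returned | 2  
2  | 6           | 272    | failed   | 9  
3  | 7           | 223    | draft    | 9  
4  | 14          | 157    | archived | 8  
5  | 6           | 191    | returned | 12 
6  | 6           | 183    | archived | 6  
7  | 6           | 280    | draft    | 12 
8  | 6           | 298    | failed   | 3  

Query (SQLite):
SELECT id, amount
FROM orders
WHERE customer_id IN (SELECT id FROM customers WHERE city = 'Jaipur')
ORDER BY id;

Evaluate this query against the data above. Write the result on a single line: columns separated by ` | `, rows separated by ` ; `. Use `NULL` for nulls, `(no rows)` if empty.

4 | 157

Inner query: customers.id where city = 'Jaipur'.
Outer: keep orders rows whose customer_id is in that set.
Inner query → {14}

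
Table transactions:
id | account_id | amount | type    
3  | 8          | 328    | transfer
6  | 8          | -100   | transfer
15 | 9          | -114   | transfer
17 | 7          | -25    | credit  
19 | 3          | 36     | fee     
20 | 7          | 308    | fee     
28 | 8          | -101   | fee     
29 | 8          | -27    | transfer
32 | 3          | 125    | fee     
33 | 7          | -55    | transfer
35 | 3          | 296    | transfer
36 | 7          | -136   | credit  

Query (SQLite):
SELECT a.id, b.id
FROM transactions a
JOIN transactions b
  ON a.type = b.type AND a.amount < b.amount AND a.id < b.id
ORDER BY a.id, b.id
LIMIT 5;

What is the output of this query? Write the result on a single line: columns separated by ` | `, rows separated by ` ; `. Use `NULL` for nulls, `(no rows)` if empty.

6 | 29 ; 6 | 33 ; 6 | 35 ; 15 | 29 ; 15 | 33

Pairs (a,b) with same type, a.amount < b.amount, a.id < b.id.
type groups: credit:{17,36} fee:{19,20,28,32} transfer:{3,6,15,29,33,35}
Ordered by (a.id, b.id); first 5.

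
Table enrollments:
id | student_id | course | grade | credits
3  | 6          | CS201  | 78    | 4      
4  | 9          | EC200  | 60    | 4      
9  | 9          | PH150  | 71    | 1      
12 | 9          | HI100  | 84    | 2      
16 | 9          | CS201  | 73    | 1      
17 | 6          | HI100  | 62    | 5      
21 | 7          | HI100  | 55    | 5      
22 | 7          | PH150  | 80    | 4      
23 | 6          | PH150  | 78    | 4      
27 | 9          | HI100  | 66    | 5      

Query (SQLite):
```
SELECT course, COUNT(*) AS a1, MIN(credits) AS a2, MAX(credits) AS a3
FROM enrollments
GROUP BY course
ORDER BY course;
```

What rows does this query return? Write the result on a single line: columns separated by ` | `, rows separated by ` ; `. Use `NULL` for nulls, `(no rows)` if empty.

Group enrollments by course.
Per group compute: COUNT(*), MIN(credits), MAX(credits).
  CS201: ids {3, 16} → COUNT(*)=2, MIN(credits)=1, MAX(credits)=4
  EC200: ids {4} → COUNT(*)=1, MIN(credits)=4, MAX(credits)=4
  HI100: ids {12, 17, 21, 27} → COUNT(*)=4, MIN(credits)=2, MAX(credits)=5
  PH150: ids {9, 22, 23} → COUNT(*)=3, MIN(credits)=1, MAX(credits)=4

CS201 | 2 | 1 | 4 ; EC200 | 1 | 4 | 4 ; HI100 | 4 | 2 | 5 ; PH150 | 3 | 1 | 4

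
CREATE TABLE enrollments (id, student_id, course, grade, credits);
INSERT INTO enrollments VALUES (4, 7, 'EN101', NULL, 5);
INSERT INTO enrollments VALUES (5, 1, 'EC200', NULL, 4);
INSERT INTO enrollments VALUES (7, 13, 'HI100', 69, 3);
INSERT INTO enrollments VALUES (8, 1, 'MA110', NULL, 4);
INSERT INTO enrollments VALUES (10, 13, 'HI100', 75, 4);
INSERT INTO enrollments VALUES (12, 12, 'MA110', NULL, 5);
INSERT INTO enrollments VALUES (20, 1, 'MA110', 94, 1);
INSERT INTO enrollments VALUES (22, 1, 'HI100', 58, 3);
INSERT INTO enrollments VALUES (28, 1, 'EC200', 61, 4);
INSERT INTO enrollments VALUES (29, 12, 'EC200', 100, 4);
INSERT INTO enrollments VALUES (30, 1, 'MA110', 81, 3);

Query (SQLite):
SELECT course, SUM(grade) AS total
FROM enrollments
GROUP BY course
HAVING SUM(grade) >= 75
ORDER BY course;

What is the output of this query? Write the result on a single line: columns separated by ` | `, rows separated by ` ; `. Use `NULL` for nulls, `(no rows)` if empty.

Partition enrollments by course; compute SUM(grade) within each group.
HAVING: keep groups where SUM(grade) >= 75.
  EC200: ids {5, 28, 29} → SUM(grade)=161
  EN101: ids {4} → SUM(grade)=NULL
  HI100: ids {7, 10, 22} → SUM(grade)=202
  MA110: ids {8, 12, 20, 30} → SUM(grade)=175

EC200 | 161 ; HI100 | 202 ; MA110 | 175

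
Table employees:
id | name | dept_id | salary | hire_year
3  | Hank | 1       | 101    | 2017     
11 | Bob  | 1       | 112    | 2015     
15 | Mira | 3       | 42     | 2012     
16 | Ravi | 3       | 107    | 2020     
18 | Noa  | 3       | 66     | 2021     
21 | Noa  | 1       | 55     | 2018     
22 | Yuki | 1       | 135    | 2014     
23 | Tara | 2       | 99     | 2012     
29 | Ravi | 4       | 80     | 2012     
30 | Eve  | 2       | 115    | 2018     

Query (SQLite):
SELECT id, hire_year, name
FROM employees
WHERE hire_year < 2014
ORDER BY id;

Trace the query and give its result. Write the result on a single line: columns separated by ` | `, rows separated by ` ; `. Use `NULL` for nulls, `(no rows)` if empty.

hire_year < 2014: ids {15, 23, 29}

15 | 2012 | Mira ; 23 | 2012 | Tara ; 29 | 2012 | Ravi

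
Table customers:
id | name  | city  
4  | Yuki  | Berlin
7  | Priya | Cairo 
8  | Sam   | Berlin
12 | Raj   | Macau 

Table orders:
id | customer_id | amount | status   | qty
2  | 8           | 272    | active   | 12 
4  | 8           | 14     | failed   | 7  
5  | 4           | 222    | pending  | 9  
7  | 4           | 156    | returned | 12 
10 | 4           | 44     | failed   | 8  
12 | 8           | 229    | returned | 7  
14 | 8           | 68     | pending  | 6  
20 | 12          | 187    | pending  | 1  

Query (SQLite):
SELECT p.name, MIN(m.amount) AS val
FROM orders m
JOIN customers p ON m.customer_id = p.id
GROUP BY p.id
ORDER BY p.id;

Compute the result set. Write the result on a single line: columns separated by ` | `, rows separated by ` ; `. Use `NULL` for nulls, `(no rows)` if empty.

Yuki | 44 ; Sam | 14 ; Raj | 187

Join each orders row to its customers via customer_id.
Group joined rows by customers.id; compute MIN(m.amount) per group.
  4: ids {5, 7, 10} → MIN(m.amount)=44
  8: ids {2, 4, 12, 14} → MIN(m.amount)=14
  12: ids {20} → MIN(m.amount)=187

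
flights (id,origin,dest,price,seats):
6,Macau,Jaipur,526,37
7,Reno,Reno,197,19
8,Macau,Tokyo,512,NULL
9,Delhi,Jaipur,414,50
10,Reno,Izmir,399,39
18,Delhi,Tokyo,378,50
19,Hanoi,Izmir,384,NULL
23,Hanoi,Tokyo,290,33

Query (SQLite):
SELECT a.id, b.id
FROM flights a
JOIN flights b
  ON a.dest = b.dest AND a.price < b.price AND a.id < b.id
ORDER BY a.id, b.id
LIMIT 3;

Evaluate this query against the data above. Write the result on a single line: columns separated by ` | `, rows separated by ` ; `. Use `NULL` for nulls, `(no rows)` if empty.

(no rows)

Pairs (a,b) with same dest, a.price < b.price, a.id < b.id.
dest groups: Izmir:{10,19} Jaipur:{6,9} Reno:{7} Tokyo:{8,18,23}
Ordered by (a.id, b.id); first 3.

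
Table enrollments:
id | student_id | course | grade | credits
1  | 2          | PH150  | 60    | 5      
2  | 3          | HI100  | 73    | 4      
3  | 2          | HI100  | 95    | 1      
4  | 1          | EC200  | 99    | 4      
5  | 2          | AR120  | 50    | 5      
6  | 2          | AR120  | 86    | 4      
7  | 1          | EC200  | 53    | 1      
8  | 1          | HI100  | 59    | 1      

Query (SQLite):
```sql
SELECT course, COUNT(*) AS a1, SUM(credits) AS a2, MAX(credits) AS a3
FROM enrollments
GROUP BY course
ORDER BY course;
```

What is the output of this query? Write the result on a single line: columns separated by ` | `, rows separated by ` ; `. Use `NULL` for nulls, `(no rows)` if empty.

Group enrollments by course.
Per group compute: COUNT(*), SUM(credits), MAX(credits).
  AR120: ids {5, 6} → COUNT(*)=2, SUM(credits)=9, MAX(credits)=5
  EC200: ids {4, 7} → COUNT(*)=2, SUM(credits)=5, MAX(credits)=4
  HI100: ids {2, 3, 8} → COUNT(*)=3, SUM(credits)=6, MAX(credits)=4
  PH150: ids {1} → COUNT(*)=1, SUM(credits)=5, MAX(credits)=5

AR120 | 2 | 9 | 5 ; EC200 | 2 | 5 | 4 ; HI100 | 3 | 6 | 4 ; PH150 | 1 | 5 | 5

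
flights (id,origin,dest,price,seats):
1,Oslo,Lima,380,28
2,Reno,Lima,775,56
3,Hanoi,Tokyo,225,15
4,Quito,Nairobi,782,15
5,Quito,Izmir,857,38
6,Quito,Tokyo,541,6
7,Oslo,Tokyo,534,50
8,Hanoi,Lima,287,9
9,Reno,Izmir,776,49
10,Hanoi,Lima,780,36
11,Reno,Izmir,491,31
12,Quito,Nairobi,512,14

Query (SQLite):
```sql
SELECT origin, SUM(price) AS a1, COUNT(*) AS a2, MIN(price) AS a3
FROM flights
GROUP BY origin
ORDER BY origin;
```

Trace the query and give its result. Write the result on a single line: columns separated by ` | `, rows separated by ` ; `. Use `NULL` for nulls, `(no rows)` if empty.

Group flights by origin.
Per group compute: SUM(price), COUNT(*), MIN(price).
  Hanoi: ids {3, 8, 10} → SUM(price)=1292, COUNT(*)=3, MIN(price)=225
  Oslo: ids {1, 7} → SUM(price)=914, COUNT(*)=2, MIN(price)=380
  Quito: ids {4, 5, 6, 12} → SUM(price)=2692, COUNT(*)=4, MIN(price)=512
  Reno: ids {2, 9, 11} → SUM(price)=2042, COUNT(*)=3, MIN(price)=491

Hanoi | 1292 | 3 | 225 ; Oslo | 914 | 2 | 380 ; Quito | 2692 | 4 | 512 ; Reno | 2042 | 3 | 491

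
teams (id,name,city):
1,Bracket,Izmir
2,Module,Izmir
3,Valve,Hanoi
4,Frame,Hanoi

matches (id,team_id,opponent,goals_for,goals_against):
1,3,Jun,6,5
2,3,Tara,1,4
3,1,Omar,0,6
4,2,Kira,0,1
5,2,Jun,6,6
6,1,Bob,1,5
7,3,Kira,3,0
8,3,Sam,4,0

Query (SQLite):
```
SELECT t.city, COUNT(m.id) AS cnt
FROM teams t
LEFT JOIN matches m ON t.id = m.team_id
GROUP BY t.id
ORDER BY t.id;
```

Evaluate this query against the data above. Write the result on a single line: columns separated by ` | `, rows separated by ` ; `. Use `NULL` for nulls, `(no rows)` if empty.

Izmir | 2 ; Izmir | 2 ; Hanoi | 4 ; Hanoi | 0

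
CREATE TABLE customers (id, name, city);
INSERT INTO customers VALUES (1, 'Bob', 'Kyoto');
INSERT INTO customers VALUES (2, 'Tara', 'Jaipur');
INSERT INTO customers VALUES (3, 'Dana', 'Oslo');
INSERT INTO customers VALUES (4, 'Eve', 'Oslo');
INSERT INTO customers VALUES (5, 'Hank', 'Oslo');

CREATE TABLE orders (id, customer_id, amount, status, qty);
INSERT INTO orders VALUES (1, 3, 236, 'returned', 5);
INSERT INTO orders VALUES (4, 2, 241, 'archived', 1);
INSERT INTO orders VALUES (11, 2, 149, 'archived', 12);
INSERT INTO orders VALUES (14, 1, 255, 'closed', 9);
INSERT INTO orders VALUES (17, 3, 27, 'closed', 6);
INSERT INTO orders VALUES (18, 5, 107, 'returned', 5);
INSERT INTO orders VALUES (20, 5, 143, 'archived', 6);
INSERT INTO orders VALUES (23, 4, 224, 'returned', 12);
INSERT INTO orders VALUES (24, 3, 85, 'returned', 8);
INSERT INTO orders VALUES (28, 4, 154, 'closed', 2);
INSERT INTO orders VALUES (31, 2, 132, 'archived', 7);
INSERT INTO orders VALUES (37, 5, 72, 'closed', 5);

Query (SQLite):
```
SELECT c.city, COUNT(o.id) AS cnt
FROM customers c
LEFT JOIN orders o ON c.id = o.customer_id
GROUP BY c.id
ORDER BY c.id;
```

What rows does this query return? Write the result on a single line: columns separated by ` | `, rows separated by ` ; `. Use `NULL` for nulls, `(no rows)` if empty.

LEFT JOIN keeps every customers row; unmatched ones get NULL for orders columns.
Group by customers.id and compute COUNT(o.id). COUNT(col) of an all-NULL group is 0.
  1: ids {14} → COUNT(o.id)=1
  2: ids {4, 11, 31} → COUNT(o.id)=3
  3: ids {1, 17, 24} → COUNT(o.id)=3
  4: ids {23, 28} → COUNT(o.id)=2
  5: ids {18, 20, 37} → COUNT(o.id)=3

Kyoto | 1 ; Jaipur | 3 ; Oslo | 3 ; Oslo | 2 ; Oslo | 3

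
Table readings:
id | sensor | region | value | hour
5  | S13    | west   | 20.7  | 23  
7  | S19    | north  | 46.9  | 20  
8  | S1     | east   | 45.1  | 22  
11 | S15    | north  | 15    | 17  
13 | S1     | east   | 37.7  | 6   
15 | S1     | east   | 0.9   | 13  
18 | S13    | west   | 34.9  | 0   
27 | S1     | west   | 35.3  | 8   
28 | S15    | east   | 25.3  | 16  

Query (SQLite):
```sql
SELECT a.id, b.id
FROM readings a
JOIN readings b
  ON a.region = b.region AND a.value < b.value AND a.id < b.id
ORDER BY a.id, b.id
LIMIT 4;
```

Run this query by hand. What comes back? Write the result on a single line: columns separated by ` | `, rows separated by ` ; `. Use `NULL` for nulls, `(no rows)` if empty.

5 | 18 ; 5 | 27 ; 15 | 28 ; 18 | 27

Pairs (a,b) with same region, a.value < b.value, a.id < b.id.
region groups: east:{8,13,15,28} north:{7,11} west:{5,18,27}
Ordered by (a.id, b.id); first 4.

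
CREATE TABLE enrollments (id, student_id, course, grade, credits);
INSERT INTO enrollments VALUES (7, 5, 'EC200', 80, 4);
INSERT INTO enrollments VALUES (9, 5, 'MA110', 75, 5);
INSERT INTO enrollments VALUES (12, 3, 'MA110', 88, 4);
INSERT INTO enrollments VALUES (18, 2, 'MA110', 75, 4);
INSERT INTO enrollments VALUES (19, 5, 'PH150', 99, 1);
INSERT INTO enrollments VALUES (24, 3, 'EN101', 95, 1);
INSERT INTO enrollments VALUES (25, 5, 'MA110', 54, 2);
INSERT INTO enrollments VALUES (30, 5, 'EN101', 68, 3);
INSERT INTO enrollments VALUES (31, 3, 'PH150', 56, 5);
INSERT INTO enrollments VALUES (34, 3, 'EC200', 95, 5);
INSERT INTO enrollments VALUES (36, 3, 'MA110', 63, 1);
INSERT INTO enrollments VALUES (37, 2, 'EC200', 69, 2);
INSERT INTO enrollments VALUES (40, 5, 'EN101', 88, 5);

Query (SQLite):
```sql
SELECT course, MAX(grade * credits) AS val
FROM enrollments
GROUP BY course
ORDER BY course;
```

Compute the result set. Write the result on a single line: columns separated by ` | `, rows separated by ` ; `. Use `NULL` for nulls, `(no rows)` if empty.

EC200 | 475 ; EN101 | 440 ; MA110 | 375 ; PH150 | 280

For each row compute grade * credits.
Group by course; take MAX of the expression per group.
  EC200: ids {7, 34, 37} → MAX(grade * credits)=475
  EN101: ids {24, 30, 40} → MAX(grade * credits)=440
  MA110: ids {9, 12, 18, 25, 36} → MAX(grade * credits)=375
  PH150: ids {19, 31} → MAX(grade * credits)=280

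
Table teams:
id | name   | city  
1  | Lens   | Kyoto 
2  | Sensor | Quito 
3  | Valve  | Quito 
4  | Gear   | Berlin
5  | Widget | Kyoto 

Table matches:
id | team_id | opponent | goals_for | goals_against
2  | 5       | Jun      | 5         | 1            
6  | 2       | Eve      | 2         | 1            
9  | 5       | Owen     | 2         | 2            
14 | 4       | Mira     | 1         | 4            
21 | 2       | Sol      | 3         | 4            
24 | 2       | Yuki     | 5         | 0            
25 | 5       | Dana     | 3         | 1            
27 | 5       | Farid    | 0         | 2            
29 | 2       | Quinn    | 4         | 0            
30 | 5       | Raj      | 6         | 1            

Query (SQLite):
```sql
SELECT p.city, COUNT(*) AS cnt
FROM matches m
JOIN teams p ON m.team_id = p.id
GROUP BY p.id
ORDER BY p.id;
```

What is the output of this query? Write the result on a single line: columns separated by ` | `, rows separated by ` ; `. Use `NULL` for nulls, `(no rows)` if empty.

Join each matches row to its teams via team_id.
Group joined rows by teams.id; compute COUNT(*) per group.
  2: ids {6, 21, 24, 29} → COUNT(*)=4
  4: ids {14} → COUNT(*)=1
  5: ids {2, 9, 25, 27, 30} → COUNT(*)=5

Quito | 4 ; Berlin | 1 ; Kyoto | 5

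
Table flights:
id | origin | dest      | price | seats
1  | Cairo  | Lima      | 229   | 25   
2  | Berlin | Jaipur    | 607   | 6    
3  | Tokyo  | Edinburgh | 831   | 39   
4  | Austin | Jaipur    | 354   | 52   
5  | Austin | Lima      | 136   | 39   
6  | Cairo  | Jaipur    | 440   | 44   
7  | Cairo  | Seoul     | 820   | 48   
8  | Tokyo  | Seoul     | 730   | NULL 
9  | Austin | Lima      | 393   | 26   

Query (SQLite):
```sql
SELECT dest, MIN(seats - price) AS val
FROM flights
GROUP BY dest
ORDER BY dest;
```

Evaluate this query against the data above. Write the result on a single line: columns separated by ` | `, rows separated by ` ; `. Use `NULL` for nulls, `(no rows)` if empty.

Edinburgh | -792 ; Jaipur | -601 ; Lima | -367 ; Seoul | -772

For each row compute seats - price.
Group by dest; take MIN of the expression per group.
  Edinburgh: ids {3} → MIN(seats - price)=-792
  Jaipur: ids {2, 4, 6} → MIN(seats - price)=-601
  Lima: ids {1, 5, 9} → MIN(seats - price)=-367
  Seoul: ids {7, 8} → MIN(seats - price)=-772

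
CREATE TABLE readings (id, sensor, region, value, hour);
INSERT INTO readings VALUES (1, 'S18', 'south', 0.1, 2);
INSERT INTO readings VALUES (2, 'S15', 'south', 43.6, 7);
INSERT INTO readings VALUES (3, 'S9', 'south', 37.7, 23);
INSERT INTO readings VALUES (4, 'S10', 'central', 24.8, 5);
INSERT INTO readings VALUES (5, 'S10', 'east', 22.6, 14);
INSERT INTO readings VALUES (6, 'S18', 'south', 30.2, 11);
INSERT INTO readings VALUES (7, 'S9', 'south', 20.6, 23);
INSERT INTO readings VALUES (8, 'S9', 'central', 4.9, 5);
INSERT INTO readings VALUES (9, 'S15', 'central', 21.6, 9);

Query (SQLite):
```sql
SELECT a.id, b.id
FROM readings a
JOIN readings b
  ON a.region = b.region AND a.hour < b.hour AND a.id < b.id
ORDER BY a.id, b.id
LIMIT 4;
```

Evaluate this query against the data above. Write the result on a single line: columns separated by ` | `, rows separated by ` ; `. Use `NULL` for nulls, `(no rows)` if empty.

1 | 2 ; 1 | 3 ; 1 | 6 ; 1 | 7

Pairs (a,b) with same region, a.hour < b.hour, a.id < b.id.
region groups: central:{4,8,9} east:{5} south:{1,2,3,6,7}
Ordered by (a.id, b.id); first 4.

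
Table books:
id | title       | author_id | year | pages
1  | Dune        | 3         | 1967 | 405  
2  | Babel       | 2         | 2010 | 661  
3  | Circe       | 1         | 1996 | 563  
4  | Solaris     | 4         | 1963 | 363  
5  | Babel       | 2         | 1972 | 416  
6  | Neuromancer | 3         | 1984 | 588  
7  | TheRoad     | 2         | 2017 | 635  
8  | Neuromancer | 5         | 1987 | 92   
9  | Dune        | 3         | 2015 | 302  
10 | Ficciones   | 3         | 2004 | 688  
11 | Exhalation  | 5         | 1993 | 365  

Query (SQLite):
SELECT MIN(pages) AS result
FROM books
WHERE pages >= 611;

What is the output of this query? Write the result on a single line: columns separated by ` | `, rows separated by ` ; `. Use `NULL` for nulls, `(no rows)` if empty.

635

Rows where pages >= 611 → pages values: [661, 635, 688].
MIN of non-NULL values = 635.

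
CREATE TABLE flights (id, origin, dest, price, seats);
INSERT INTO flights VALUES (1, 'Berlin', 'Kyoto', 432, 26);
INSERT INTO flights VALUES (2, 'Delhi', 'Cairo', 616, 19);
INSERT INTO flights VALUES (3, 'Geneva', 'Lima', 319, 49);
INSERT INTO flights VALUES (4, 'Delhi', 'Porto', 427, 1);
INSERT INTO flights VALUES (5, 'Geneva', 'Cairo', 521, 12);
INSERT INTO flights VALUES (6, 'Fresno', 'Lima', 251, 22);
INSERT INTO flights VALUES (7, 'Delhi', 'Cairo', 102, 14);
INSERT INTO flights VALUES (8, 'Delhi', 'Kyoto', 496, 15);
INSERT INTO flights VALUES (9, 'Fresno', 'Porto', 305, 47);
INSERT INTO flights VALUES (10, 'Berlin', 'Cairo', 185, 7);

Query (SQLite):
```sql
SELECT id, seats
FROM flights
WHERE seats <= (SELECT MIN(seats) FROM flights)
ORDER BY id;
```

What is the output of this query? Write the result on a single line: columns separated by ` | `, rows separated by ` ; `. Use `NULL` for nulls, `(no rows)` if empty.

Scalar subquery: MIN(seats) over all flights rows = 1.
Keep rows where seats <= that value.

4 | 1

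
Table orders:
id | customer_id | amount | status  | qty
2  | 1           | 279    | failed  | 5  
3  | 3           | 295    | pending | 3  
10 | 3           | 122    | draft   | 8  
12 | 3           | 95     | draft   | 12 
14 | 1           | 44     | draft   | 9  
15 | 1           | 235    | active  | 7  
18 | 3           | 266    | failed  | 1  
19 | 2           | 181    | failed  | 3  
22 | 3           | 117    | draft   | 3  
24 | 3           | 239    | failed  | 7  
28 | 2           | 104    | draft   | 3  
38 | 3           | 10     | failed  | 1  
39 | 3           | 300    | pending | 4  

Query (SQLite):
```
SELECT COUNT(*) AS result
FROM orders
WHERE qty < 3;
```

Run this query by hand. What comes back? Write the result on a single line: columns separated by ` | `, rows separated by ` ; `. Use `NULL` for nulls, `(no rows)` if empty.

2

Rows where qty < 3 → amount values: [266, 10].
COUNT(*) counts rows → 2.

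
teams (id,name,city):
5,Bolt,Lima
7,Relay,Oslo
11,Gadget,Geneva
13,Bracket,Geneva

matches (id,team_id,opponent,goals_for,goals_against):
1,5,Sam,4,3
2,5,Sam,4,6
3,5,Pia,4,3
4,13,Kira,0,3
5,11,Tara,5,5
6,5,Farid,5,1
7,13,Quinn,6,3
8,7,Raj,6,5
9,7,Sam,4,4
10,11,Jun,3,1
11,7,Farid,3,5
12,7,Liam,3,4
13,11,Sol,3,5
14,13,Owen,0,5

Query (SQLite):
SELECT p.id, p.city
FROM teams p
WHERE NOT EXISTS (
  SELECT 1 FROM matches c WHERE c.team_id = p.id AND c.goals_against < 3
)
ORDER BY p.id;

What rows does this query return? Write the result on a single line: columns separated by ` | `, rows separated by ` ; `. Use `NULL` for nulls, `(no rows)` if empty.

7 | Oslo ; 13 | Geneva

For each teams row, check whether any matches with matching team_id has goals_against < 3.
Keep rows where that is false.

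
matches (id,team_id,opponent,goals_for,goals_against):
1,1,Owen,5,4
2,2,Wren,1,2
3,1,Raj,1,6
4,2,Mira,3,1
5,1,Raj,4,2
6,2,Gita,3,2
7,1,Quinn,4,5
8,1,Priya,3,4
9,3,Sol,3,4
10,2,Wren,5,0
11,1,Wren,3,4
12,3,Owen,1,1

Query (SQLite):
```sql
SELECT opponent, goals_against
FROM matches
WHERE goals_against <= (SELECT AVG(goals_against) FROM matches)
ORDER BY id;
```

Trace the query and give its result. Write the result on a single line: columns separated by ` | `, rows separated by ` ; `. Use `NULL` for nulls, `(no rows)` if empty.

Wren | 2 ; Mira | 1 ; Raj | 2 ; Gita | 2 ; Wren | 0 ; Owen | 1

Scalar subquery: AVG(goals_against) over all matches rows = 2.916667 (≈; comparison uses full precision).
Keep rows where goals_against <= that value.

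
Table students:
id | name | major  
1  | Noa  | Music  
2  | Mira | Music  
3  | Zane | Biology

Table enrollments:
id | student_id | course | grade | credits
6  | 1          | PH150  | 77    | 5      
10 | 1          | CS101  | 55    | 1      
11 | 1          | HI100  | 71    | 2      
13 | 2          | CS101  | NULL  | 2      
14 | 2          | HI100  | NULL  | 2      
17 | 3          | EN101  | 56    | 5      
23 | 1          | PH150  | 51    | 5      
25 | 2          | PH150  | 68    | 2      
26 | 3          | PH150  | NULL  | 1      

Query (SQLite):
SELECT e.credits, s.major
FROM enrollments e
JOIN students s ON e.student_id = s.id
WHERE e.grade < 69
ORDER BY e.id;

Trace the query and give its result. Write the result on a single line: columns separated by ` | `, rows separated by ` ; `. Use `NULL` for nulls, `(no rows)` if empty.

1 | Music ; 5 | Biology ; 5 | Music ; 2 | Music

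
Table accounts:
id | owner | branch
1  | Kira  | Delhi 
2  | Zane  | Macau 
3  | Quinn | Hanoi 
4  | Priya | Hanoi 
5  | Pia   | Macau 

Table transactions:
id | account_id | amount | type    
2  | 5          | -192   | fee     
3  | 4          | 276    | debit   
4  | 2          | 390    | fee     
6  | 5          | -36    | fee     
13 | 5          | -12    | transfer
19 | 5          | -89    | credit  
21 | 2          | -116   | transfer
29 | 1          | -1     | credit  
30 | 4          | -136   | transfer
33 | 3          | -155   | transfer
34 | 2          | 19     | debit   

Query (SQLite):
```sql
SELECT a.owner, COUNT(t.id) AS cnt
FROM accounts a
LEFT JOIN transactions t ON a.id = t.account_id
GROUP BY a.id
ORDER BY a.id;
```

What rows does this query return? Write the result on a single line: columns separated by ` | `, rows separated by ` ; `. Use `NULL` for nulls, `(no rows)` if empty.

LEFT JOIN keeps every accounts row; unmatched ones get NULL for transactions columns.
Group by accounts.id and compute COUNT(t.id). COUNT(col) of an all-NULL group is 0.
  1: ids {29} → COUNT(t.id)=1
  2: ids {4, 21, 34} → COUNT(t.id)=3
  3: ids {33} → COUNT(t.id)=1
  4: ids {3, 30} → COUNT(t.id)=2
  5: ids {2, 6, 13, 19} → COUNT(t.id)=4

Kira | 1 ; Zane | 3 ; Quinn | 1 ; Priya | 2 ; Pia | 4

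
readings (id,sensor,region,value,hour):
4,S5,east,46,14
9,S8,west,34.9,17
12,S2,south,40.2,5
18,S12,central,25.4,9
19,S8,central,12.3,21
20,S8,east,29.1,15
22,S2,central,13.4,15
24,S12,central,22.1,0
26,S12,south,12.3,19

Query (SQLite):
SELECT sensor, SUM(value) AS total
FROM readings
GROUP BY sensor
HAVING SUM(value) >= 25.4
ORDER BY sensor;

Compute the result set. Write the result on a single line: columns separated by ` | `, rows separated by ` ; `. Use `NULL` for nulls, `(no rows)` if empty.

S12 | 59.8 ; S2 | 53.6 ; S5 | 46 ; S8 | 76.3

Partition readings by sensor; compute SUM(value) within each group.
HAVING: keep groups where SUM(value) >= 25.4.
  S12: ids {18, 24, 26} → SUM(value)=59.8
  S2: ids {12, 22} → SUM(value)=53.6
  S5: ids {4} → SUM(value)=46
  S8: ids {9, 19, 20} → SUM(value)=76.3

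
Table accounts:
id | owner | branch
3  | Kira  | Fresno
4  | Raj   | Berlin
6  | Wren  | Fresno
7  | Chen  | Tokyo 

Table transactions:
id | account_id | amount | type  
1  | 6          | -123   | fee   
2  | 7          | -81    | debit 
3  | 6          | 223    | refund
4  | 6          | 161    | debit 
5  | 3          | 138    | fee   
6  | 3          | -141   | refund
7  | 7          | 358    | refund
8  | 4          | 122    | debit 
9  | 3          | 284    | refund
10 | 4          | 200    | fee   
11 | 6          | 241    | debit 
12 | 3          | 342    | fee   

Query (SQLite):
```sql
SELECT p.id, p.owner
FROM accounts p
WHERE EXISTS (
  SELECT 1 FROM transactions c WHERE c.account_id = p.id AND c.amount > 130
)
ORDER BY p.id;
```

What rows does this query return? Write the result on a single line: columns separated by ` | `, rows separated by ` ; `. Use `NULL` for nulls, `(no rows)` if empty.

3 | Kira ; 4 | Raj ; 6 | Wren ; 7 | Chen

For each accounts row, check whether any transactions with matching account_id has amount > 130.
Keep rows where that is true.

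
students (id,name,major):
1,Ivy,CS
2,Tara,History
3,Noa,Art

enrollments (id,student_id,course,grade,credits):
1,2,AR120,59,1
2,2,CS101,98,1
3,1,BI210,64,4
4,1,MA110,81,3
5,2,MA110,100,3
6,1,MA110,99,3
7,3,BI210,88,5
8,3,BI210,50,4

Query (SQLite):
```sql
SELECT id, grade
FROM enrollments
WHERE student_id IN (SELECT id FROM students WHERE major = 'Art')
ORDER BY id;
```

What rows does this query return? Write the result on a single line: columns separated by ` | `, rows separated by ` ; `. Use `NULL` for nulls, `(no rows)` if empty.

7 | 88 ; 8 | 50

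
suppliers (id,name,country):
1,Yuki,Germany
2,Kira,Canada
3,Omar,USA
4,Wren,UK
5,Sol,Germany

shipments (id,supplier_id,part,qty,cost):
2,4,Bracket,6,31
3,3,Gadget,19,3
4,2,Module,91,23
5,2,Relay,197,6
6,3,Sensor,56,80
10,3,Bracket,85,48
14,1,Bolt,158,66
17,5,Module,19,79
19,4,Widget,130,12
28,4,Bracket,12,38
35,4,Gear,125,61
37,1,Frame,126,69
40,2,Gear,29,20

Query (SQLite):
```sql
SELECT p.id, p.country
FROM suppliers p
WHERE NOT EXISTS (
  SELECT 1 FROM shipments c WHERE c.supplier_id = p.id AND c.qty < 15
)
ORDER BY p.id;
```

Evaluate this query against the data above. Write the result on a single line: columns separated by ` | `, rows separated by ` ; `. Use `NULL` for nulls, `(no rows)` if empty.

For each suppliers row, check whether any shipments with matching supplier_id has qty < 15.
Keep rows where that is false.

1 | Germany ; 2 | Canada ; 3 | USA ; 5 | Germany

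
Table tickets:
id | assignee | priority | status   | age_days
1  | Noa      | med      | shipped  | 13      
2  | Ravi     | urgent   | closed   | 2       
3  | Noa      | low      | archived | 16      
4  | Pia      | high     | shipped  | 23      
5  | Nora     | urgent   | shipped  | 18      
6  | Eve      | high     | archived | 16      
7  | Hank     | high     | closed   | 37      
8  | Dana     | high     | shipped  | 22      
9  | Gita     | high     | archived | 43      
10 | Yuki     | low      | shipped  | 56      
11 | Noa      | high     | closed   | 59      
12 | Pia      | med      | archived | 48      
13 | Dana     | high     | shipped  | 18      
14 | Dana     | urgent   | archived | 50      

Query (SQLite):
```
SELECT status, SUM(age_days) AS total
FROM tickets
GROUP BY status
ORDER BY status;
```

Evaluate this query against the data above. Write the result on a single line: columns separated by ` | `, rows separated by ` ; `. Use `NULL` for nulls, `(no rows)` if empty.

archived | 173 ; closed | 98 ; shipped | 150

Partition tickets by status; compute SUM(age_days) within each group.
  archived: ids {3, 6, 9, 12, 14} → SUM(age_days)=173
  closed: ids {2, 7, 11} → SUM(age_days)=98
  shipped: ids {1, 4, 5, 8, 10, 13} → SUM(age_days)=150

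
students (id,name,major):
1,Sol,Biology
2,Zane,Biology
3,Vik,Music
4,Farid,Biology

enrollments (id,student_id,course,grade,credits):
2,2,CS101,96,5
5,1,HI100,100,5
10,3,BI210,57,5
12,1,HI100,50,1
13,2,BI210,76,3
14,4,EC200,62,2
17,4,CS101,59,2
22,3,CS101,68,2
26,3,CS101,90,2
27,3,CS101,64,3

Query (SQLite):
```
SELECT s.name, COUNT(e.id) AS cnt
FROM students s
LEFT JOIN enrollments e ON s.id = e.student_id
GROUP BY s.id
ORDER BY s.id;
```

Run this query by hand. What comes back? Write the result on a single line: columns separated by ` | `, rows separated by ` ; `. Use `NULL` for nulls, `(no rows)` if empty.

Sol | 2 ; Zane | 2 ; Vik | 4 ; Farid | 2

LEFT JOIN keeps every students row; unmatched ones get NULL for enrollments columns.
Group by students.id and compute COUNT(e.id). COUNT(col) of an all-NULL group is 0.
  1: ids {5, 12} → COUNT(e.id)=2
  2: ids {2, 13} → COUNT(e.id)=2
  3: ids {10, 22, 26, 27} → COUNT(e.id)=4
  4: ids {14, 17} → COUNT(e.id)=2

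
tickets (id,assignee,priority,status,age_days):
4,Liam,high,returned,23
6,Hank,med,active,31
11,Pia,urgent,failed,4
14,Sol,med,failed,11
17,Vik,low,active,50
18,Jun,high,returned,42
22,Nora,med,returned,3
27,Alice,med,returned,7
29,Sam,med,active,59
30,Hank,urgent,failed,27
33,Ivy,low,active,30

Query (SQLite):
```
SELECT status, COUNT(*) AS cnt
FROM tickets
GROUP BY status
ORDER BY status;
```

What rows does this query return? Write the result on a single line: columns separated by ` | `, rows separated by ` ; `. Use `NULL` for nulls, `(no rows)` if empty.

Partition tickets by status; compute COUNT(*) within each group.
  active: ids {6, 17, 29, 33} → COUNT(*)=4
  failed: ids {11, 14, 30} → COUNT(*)=3
  returned: ids {4, 18, 22, 27} → COUNT(*)=4

active | 4 ; failed | 3 ; returned | 4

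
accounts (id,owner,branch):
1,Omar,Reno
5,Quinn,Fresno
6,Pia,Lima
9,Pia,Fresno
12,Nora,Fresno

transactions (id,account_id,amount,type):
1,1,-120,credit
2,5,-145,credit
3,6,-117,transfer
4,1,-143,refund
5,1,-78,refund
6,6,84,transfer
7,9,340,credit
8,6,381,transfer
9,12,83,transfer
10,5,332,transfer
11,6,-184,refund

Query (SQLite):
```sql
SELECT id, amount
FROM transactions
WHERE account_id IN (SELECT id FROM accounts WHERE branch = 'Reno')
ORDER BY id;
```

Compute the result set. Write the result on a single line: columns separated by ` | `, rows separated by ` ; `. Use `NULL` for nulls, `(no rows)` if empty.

Inner query: accounts.id where branch = 'Reno'.
Outer: keep transactions rows whose account_id is in that set.
Inner query → {1}

1 | -120 ; 4 | -143 ; 5 | -78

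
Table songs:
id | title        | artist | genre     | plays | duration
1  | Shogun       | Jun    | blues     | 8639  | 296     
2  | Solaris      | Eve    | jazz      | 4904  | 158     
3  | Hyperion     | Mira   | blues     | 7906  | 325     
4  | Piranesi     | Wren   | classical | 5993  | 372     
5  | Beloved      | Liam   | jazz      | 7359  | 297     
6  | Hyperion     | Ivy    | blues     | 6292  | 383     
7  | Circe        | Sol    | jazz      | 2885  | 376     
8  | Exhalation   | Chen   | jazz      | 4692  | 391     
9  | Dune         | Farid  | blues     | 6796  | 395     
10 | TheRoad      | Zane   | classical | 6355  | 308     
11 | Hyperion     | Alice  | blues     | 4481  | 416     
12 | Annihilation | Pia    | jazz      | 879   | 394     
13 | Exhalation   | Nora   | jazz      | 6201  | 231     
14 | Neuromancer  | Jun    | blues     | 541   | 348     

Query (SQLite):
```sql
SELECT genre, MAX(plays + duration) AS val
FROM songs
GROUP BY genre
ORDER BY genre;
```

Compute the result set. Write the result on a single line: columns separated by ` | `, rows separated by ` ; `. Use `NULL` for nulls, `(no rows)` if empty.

For each row compute plays + duration.
Group by genre; take MAX of the expression per group.
  blues: ids {1, 3, 6, 9, 11, 14} → MAX(plays + duration)=8935
  classical: ids {4, 10} → MAX(plays + duration)=6663
  jazz: ids {2, 5, 7, 8, 12, 13} → MAX(plays + duration)=7656

blues | 8935 ; classical | 6663 ; jazz | 7656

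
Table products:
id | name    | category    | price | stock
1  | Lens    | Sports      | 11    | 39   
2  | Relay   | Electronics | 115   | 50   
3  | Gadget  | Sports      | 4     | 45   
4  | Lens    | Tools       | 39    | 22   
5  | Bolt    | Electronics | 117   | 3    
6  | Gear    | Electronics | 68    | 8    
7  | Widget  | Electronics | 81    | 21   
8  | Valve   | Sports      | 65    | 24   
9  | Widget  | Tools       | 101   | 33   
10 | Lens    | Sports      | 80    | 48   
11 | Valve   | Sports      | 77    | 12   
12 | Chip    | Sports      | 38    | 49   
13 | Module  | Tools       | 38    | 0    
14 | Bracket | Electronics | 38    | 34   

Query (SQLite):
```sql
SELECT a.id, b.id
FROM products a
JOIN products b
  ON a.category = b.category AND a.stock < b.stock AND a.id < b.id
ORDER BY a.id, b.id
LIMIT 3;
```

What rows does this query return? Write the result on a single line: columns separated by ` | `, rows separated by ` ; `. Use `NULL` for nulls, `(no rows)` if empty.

Pairs (a,b) with same category, a.stock < b.stock, a.id < b.id.
category groups: Electronics:{2,5,6,7,14} Sports:{1,3,8,10,11,12} Tools:{4,9,13}
Ordered by (a.id, b.id); first 3.

1 | 3 ; 1 | 10 ; 1 | 12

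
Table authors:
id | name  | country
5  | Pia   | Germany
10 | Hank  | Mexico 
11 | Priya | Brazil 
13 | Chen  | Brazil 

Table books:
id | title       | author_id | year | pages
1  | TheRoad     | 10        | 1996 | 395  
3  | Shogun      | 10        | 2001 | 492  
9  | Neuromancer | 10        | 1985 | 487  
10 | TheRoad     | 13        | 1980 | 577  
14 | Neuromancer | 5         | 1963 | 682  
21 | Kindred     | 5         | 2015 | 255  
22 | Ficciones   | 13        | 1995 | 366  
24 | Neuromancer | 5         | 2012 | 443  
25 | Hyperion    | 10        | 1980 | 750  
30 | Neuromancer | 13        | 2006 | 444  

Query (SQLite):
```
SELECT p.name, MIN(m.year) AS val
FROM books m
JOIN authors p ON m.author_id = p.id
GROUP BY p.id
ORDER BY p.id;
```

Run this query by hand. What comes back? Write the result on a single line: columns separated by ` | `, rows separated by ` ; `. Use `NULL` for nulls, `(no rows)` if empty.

Pia | 1963 ; Hank | 1980 ; Chen | 1980

Join each books row to its authors via author_id.
Group joined rows by authors.id; compute MIN(m.year) per group.
  5: ids {14, 21, 24} → MIN(m.year)=1963
  10: ids {1, 3, 9, 25} → MIN(m.year)=1980
  13: ids {10, 22, 30} → MIN(m.year)=1980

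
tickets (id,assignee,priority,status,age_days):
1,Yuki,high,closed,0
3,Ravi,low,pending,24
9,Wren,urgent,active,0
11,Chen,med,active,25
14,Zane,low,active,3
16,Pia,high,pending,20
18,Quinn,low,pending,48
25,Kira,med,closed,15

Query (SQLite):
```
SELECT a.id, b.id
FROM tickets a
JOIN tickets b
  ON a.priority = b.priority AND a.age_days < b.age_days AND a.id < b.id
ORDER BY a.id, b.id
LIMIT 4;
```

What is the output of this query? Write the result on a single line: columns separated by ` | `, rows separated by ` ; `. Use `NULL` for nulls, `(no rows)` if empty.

Pairs (a,b) with same priority, a.age_days < b.age_days, a.id < b.id.
priority groups: high:{1,16} low:{3,14,18} med:{11,25} urgent:{9}
Ordered by (a.id, b.id); first 4.

1 | 16 ; 3 | 18 ; 14 | 18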